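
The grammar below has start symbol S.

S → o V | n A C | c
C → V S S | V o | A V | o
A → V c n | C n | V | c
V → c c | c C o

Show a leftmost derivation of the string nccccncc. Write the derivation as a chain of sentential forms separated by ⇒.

S ⇒ nAC ⇒ ncC ⇒ ncAV ⇒ ncVcnV ⇒ nccccnV ⇒ nccccncc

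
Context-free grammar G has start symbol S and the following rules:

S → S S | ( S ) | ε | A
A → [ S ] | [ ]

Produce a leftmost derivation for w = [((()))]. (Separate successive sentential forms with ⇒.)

S ⇒ A   [S → A]
A ⇒ [S]   [A → [ S ]]
[S] ⇒ [(S)]   [S → ( S )]
[(S)] ⇒ [((S))]   [S → ( S )]
[((S))] ⇒ [((SS))]   [S → S S]
[((SS))] ⇒ [((SSS))]   [S → S S]
[((SSS))] ⇒ [(((S)SS))]   [S → ( S )]
[(((S)SS))] ⇒ [((()SS))]   [S → ε]
[((()SS))] ⇒ [((()S))]   [S → ε]
[((()S))] ⇒ [((()))]   [S → ε]

S ⇒ A ⇒ [S] ⇒ [(S)] ⇒ [((S))] ⇒ [((SS))] ⇒ [((SSS))] ⇒ [(((S)SS))] ⇒ [((()SS))] ⇒ [((()S))] ⇒ [((()))]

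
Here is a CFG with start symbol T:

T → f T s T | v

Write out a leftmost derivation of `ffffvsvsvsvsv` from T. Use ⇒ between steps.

T⇒fTsT⇒ffTsTsT⇒fffTsTsTsT⇒ffffTsTsTsTsT⇒ffffvsTsTsTsT⇒ffffvsvsTsTsT⇒ffffvsvsvsTsT⇒ffffvsvsvsvsT⇒ffffvsvsvsvsv

T ⇒ fTsT   [T → f T s T]
fTsT ⇒ ffTsTsT   [T → f T s T]
ffTsTsT ⇒ fffTsTsTsT   [T → f T s T]
fffTsTsTsT ⇒ ffffTsTsTsTsT   [T → f T s T]
ffffTsTsTsTsT ⇒ ffffvsTsTsTsT   [T → v]
ffffvsTsTsTsT ⇒ ffffvsvsTsTsT   [T → v]
ffffvsvsTsTsT ⇒ ffffvsvsvsTsT   [T → v]
ffffvsvsvsTsT ⇒ ffffvsvsvsvsT   [T → v]
ffffvsvsvsvsT ⇒ ffffvsvsvsvsv   [T → v]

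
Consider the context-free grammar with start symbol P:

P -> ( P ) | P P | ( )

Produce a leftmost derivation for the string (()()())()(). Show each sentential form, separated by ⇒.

P ⇒ PP   [P -> P P]
PP ⇒ PPP   [P -> P P]
PPP ⇒ (P)PP   [P -> ( P )]
(P)PP ⇒ (PP)PP   [P -> P P]
(PP)PP ⇒ (PPP)PP   [P -> P P]
(PPP)PP ⇒ (()PP)PP   [P -> ( )]
(()PP)PP ⇒ (()()P)PP   [P -> ( )]
(()()P)PP ⇒ (()()())PP   [P -> ( )]
(()()())PP ⇒ (()()())()P   [P -> ( )]
(()()())()P ⇒ (()()())()()   [P -> ( )]

P ⇒ PP ⇒ PPP ⇒ (P)PP ⇒ (PP)PP ⇒ (PPP)PP ⇒ (()PP)PP ⇒ (()()P)PP ⇒ (()()())PP ⇒ (()()())()P ⇒ (()()())()()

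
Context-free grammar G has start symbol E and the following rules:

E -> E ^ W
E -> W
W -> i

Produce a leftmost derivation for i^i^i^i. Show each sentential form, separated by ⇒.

E ⇒ E^W ⇒ E^W^W ⇒ E^W^W^W ⇒ W^W^W^W ⇒ i^W^W^W ⇒ i^i^W^W ⇒ i^i^i^W ⇒ i^i^i^i

E ⇒ E^W   [E -> E ^ W]
E^W ⇒ E^W^W   [E -> E ^ W]
E^W^W ⇒ E^W^W^W   [E -> E ^ W]
E^W^W^W ⇒ W^W^W^W   [E -> W]
W^W^W^W ⇒ i^W^W^W   [W -> i]
i^W^W^W ⇒ i^i^W^W   [W -> i]
i^i^W^W ⇒ i^i^i^W   [W -> i]
i^i^i^W ⇒ i^i^i^i   [W -> i]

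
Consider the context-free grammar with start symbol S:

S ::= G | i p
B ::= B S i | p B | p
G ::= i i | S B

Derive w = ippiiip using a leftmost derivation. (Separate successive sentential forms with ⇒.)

S ⇒ G ⇒ SB ⇒ GB ⇒ SBB ⇒ ipBB ⇒ ipBSiB ⇒ ippSiB ⇒ ippGiB ⇒ ippiiiB ⇒ ippiiip

S ⇒ G   [S ::= G]
G ⇒ SB   [G ::= S B]
SB ⇒ GB   [S ::= G]
GB ⇒ SBB   [G ::= S B]
SBB ⇒ ipBB   [S ::= i p]
ipBB ⇒ ipBSiB   [B ::= B S i]
ipBSiB ⇒ ippSiB   [B ::= p]
ippSiB ⇒ ippGiB   [S ::= G]
ippGiB ⇒ ippiiiB   [G ::= i i]
ippiiiB ⇒ ippiiip   [B ::= p]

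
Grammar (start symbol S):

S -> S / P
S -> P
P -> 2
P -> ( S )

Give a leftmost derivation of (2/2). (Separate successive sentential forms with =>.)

S=>P=>(S)=>(S/P)=>(P/P)=>(2/P)=>(2/2)

S => P   [S -> P]
P => (S)   [P -> ( S )]
(S) => (S/P)   [S -> S / P]
(S/P) => (P/P)   [S -> P]
(P/P) => (2/P)   [P -> 2]
(2/P) => (2/2)   [P -> 2]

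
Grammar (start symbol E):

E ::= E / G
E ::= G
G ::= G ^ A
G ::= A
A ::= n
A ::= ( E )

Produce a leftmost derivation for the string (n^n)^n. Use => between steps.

E => G => G^A => A^A => (E)^A => (G)^A => (G^A)^A => (A^A)^A => (n^A)^A => (n^n)^A => (n^n)^n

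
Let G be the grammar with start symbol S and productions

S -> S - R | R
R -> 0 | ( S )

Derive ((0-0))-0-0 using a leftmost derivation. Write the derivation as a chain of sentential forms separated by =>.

S => S-R => S-R-R => R-R-R => (S)-R-R => (R)-R-R => ((S))-R-R => ((S-R))-R-R => ((R-R))-R-R => ((0-R))-R-R => ((0-0))-R-R => ((0-0))-0-R => ((0-0))-0-0

S => S-R   [S -> S - R]
S-R => S-R-R   [S -> S - R]
S-R-R => R-R-R   [S -> R]
R-R-R => (S)-R-R   [R -> ( S )]
(S)-R-R => (R)-R-R   [S -> R]
(R)-R-R => ((S))-R-R   [R -> ( S )]
((S))-R-R => ((S-R))-R-R   [S -> S - R]
((S-R))-R-R => ((R-R))-R-R   [S -> R]
((R-R))-R-R => ((0-R))-R-R   [R -> 0]
((0-R))-R-R => ((0-0))-R-R   [R -> 0]
((0-0))-R-R => ((0-0))-0-R   [R -> 0]
((0-0))-0-R => ((0-0))-0-0   [R -> 0]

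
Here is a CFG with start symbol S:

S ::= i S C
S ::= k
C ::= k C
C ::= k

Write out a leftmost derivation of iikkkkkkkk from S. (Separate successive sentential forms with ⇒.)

S ⇒ iSC   [S ::= i S C]
iSC ⇒ iiSCC   [S ::= i S C]
iiSCC ⇒ iikCC   [S ::= k]
iikCC ⇒ iikkCC   [C ::= k C]
iikkCC ⇒ iikkkCC   [C ::= k C]
iikkkCC ⇒ iikkkkCC   [C ::= k C]
iikkkkCC ⇒ iikkkkkC   [C ::= k]
iikkkkkC ⇒ iikkkkkkC   [C ::= k C]
iikkkkkkC ⇒ iikkkkkkkC   [C ::= k C]
iikkkkkkkC ⇒ iikkkkkkkk   [C ::= k]

S⇒iSC⇒iiSCC⇒iikCC⇒iikkCC⇒iikkkCC⇒iikkkkCC⇒iikkkkkC⇒iikkkkkkC⇒iikkkkkkkC⇒iikkkkkkkk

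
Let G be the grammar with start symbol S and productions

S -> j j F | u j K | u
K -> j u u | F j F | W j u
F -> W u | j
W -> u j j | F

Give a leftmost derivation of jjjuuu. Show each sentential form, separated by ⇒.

S⇒jjF⇒jjWu⇒jjFu⇒jjWuu⇒jjFuu⇒jjWuuu⇒jjFuuu⇒jjjuuu

S ⇒ jjF   [S -> j j F]
jjF ⇒ jjWu   [F -> W u]
jjWu ⇒ jjFu   [W -> F]
jjFu ⇒ jjWuu   [F -> W u]
jjWuu ⇒ jjFuu   [W -> F]
jjFuu ⇒ jjWuuu   [F -> W u]
jjWuuu ⇒ jjFuuu   [W -> F]
jjFuuu ⇒ jjjuuu   [F -> j]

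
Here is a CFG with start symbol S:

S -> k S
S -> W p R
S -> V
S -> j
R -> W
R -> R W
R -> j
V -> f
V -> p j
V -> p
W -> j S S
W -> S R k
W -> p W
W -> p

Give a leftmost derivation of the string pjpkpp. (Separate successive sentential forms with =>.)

S => WpR => pWpR => pSRkpR => pjRkpR => pjWkpR => pjpkpR => pjpkpW => pjpkpp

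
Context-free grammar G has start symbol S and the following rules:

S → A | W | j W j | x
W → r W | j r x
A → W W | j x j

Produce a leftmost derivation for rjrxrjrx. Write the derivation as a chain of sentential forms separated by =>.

S => A => WW => rWW => rjrxW => rjrxrW => rjrxrjrx

S => A   [S → A]
A => WW   [A → W W]
WW => rWW   [W → r W]
rWW => rjrxW   [W → j r x]
rjrxW => rjrxrW   [W → r W]
rjrxrW => rjrxrjrx   [W → j r x]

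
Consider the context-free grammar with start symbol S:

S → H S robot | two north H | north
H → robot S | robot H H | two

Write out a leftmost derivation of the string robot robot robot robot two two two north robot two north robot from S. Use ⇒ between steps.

S ⇒ H S robot ⇒ robot H H S robot ⇒ robot robot S H S robot ⇒ robot robot H S robot H S robot ⇒ robot robot robot H H S robot H S robot ⇒ robot robot robot robot H H H S robot H S robot ⇒ robot robot robot robot two H H S robot H S robot ⇒ robot robot robot robot two two H S robot H S robot ⇒ robot robot robot robot two two two S robot H S robot ⇒ robot robot robot robot two two two north robot H S robot ⇒ robot robot robot robot two two two north robot two S robot ⇒ robot robot robot robot two two two north robot two north robot

S ⇒ H S robot   [S → H S robot]
H S robot ⇒ robot H H S robot   [H → robot H H]
robot H H S robot ⇒ robot robot S H S robot   [H → robot S]
robot robot S H S robot ⇒ robot robot H S robot H S robot   [S → H S robot]
robot robot H S robot H S robot ⇒ robot robot robot H H S robot H S robot   [H → robot H H]
robot robot robot H H S robot H S robot ⇒ robot robot robot robot H H H S robot H S robot   [H → robot H H]
robot robot robot robot H H H S robot H S robot ⇒ robot robot robot robot two H H S robot H S robot   [H → two]
robot robot robot robot two H H S robot H S robot ⇒ robot robot robot robot two two H S robot H S robot   [H → two]
robot robot robot robot two two H S robot H S robot ⇒ robot robot robot robot two two two S robot H S robot   [H → two]
robot robot robot robot two two two S robot H S robot ⇒ robot robot robot robot two two two north robot H S robot   [S → north]
robot robot robot robot two two two north robot H S robot ⇒ robot robot robot robot two two two north robot two S robot   [H → two]
robot robot robot robot two two two north robot two S robot ⇒ robot robot robot robot two two two north robot two north robot   [S → north]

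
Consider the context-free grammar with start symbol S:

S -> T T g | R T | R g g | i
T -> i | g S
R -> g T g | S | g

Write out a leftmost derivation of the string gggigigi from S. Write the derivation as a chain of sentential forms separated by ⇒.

S ⇒ RT ⇒ gTgT ⇒ ggSgT ⇒ ggRTgT ⇒ gggTgTgT ⇒ gggigTgT ⇒ gggigigT ⇒ gggigigi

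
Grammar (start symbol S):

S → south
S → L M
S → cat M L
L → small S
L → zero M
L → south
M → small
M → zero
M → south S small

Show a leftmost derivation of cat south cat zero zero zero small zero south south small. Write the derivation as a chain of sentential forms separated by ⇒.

S ⇒ cat M L ⇒ cat south S small L ⇒ cat south cat M L small L ⇒ cat south cat zero L small L ⇒ cat south cat zero zero M small L ⇒ cat south cat zero zero zero small L ⇒ cat south cat zero zero zero small zero M ⇒ cat south cat zero zero zero small zero south S small ⇒ cat south cat zero zero zero small zero south south small

S ⇒ cat M L   [S → cat M L]
cat M L ⇒ cat south S small L   [M → south S small]
cat south S small L ⇒ cat south cat M L small L   [S → cat M L]
cat south cat M L small L ⇒ cat south cat zero L small L   [M → zero]
cat south cat zero L small L ⇒ cat south cat zero zero M small L   [L → zero M]
cat south cat zero zero M small L ⇒ cat south cat zero zero zero small L   [M → zero]
cat south cat zero zero zero small L ⇒ cat south cat zero zero zero small zero M   [L → zero M]
cat south cat zero zero zero small zero M ⇒ cat south cat zero zero zero small zero south S small   [M → south S small]
cat south cat zero zero zero small zero south S small ⇒ cat south cat zero zero zero small zero south south small   [S → south]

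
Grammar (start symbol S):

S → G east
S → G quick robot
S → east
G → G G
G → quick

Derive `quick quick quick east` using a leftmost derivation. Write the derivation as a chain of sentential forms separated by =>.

S => G east => G G east => quick G east => quick G G east => quick quick G east => quick quick quick east

S => G east   [S → G east]
G east => G G east   [G → G G]
G G east => quick G east   [G → quick]
quick G east => quick G G east   [G → G G]
quick G G east => quick quick G east   [G → quick]
quick quick G east => quick quick quick east   [G → quick]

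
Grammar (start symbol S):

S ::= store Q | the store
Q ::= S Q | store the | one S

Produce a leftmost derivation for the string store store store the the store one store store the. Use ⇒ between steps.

S ⇒ store Q   [S ::= store Q]
store Q ⇒ store S Q   [Q ::= S Q]
store S Q ⇒ store store Q Q   [S ::= store Q]
store store Q Q ⇒ store store store the Q   [Q ::= store the]
store store store the Q ⇒ store store store the S Q   [Q ::= S Q]
store store store the S Q ⇒ store store store the the store Q   [S ::= the store]
store store store the the store Q ⇒ store store store the the store one S   [Q ::= one S]
store store store the the store one S ⇒ store store store the the store one store Q   [S ::= store Q]
store store store the the store one store Q ⇒ store store store the the store one store store the   [Q ::= store the]

S ⇒ store Q ⇒ store S Q ⇒ store store Q Q ⇒ store store store the Q ⇒ store store store the S Q ⇒ store store store the the store Q ⇒ store store store the the store one S ⇒ store store store the the store one store Q ⇒ store store store the the store one store store the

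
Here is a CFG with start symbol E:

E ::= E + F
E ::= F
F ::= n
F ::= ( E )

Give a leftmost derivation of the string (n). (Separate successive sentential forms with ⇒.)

E ⇒ F   [E ::= F]
F ⇒ (E)   [F ::= ( E )]
(E) ⇒ (F)   [E ::= F]
(F) ⇒ (n)   [F ::= n]

E ⇒ F ⇒ (E) ⇒ (F) ⇒ (n)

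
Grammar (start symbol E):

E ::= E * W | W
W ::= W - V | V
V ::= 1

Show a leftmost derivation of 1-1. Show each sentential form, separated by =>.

E => W => W-V => V-V => 1-V => 1-1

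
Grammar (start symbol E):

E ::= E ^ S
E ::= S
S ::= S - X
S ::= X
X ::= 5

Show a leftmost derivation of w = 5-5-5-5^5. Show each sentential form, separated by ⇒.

E ⇒ E^S ⇒ S^S ⇒ S-X^S ⇒ S-X-X^S ⇒ S-X-X-X^S ⇒ X-X-X-X^S ⇒ 5-X-X-X^S ⇒ 5-5-X-X^S ⇒ 5-5-5-X^S ⇒ 5-5-5-5^S ⇒ 5-5-5-5^X ⇒ 5-5-5-5^5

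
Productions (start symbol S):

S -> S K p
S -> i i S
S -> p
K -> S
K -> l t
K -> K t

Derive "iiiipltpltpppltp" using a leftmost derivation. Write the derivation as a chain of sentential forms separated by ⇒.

S⇒SKp⇒SKpKp⇒iiSKpKp⇒iiiiSKpKp⇒iiiiSKpKpKp⇒iiiiSKpKpKpKp⇒iiiipKpKpKpKp⇒iiiipltpKpKpKp⇒iiiipltpltpKpKp⇒iiiipltpltpSpKp⇒iiiipltpltpppKp⇒iiiipltpltpppltp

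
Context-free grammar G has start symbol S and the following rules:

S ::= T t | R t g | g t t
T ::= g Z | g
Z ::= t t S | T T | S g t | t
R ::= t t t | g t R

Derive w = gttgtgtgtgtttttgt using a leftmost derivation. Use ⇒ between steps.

S ⇒ Tt   [S ::= T t]
Tt ⇒ gZt   [T ::= g Z]
gZt ⇒ gttSt   [Z ::= t t S]
gttSt ⇒ gttRtgt   [S ::= R t g]
gttRtgt ⇒ gttgtRtgt   [R ::= g t R]
gttgtRtgt ⇒ gttgtgtRtgt   [R ::= g t R]
gttgtgtRtgt ⇒ gttgtgtgtRtgt   [R ::= g t R]
gttgtgtgtRtgt ⇒ gttgtgtgtgtRtgt   [R ::= g t R]
gttgtgtgtgtRtgt ⇒ gttgtgtgtgtttttgt   [R ::= t t t]

S ⇒ Tt ⇒ gZt ⇒ gttSt ⇒ gttRtgt ⇒ gttgtRtgt ⇒ gttgtgtRtgt ⇒ gttgtgtgtRtgt ⇒ gttgtgtgtgtRtgt ⇒ gttgtgtgtgtttttgt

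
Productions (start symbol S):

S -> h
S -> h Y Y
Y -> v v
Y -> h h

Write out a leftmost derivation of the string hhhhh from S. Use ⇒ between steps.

S ⇒ hYY   [S -> h Y Y]
hYY ⇒ hhhY   [Y -> h h]
hhhY ⇒ hhhhh   [Y -> h h]

S ⇒ hYY ⇒ hhhY ⇒ hhhhh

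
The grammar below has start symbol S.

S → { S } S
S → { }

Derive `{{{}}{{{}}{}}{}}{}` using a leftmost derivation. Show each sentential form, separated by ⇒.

S ⇒ {S}S   [S → { S } S]
{S}S ⇒ {{S}S}S   [S → { S } S]
{{S}S}S ⇒ {{{}}S}S   [S → { }]
{{{}}S}S ⇒ {{{}}{S}S}S   [S → { S } S]
{{{}}{S}S}S ⇒ {{{}}{{S}S}S}S   [S → { S } S]
{{{}}{{S}S}S}S ⇒ {{{}}{{{}}S}S}S   [S → { }]
{{{}}{{{}}S}S}S ⇒ {{{}}{{{}}{}}S}S   [S → { }]
{{{}}{{{}}{}}S}S ⇒ {{{}}{{{}}{}}{}}S   [S → { }]
{{{}}{{{}}{}}{}}S ⇒ {{{}}{{{}}{}}{}}{}   [S → { }]

S⇒{S}S⇒{{S}S}S⇒{{{}}S}S⇒{{{}}{S}S}S⇒{{{}}{{S}S}S}S⇒{{{}}{{{}}S}S}S⇒{{{}}{{{}}{}}S}S⇒{{{}}{{{}}{}}{}}S⇒{{{}}{{{}}{}}{}}{}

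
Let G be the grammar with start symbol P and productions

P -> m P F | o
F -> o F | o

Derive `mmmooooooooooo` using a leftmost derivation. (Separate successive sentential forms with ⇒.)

P ⇒ mPF ⇒ mmPFF ⇒ mmmPFFF ⇒ mmmoFFF ⇒ mmmooFFF ⇒ mmmoooFFF ⇒ mmmooooFFF ⇒ mmmoooooFFF ⇒ mmmooooooFFF ⇒ mmmoooooooFF ⇒ mmmooooooooFF ⇒ mmmoooooooooF ⇒ mmmooooooooooF ⇒ mmmooooooooooo

P ⇒ mPF   [P -> m P F]
mPF ⇒ mmPFF   [P -> m P F]
mmPFF ⇒ mmmPFFF   [P -> m P F]
mmmPFFF ⇒ mmmoFFF   [P -> o]
mmmoFFF ⇒ mmmooFFF   [F -> o F]
mmmooFFF ⇒ mmmoooFFF   [F -> o F]
mmmoooFFF ⇒ mmmooooFFF   [F -> o F]
mmmooooFFF ⇒ mmmoooooFFF   [F -> o F]
mmmoooooFFF ⇒ mmmooooooFFF   [F -> o F]
mmmooooooFFF ⇒ mmmoooooooFF   [F -> o]
mmmoooooooFF ⇒ mmmooooooooFF   [F -> o F]
mmmooooooooFF ⇒ mmmoooooooooF   [F -> o]
mmmoooooooooF ⇒ mmmooooooooooF   [F -> o F]
mmmooooooooooF ⇒ mmmooooooooooo   [F -> o]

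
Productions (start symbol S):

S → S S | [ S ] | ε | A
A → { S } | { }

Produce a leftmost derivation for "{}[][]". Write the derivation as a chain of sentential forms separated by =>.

S => SS => SSS => SSSS => SSSSS => ASSSS => {}SSSS => {}[S]SSS => {}[]SSS => {}[][S]SS => {}[][]SS => {}[][]S => {}[][]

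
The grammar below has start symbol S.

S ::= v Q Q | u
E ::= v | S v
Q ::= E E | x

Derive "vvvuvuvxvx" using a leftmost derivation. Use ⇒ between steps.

S ⇒ vQQ   [S ::= v Q Q]
vQQ ⇒ vEEQ   [Q ::= E E]
vEEQ ⇒ vvEQ   [E ::= v]
vvEQ ⇒ vvSvQ   [E ::= S v]
vvSvQ ⇒ vvvQQvQ   [S ::= v Q Q]
vvvQQvQ ⇒ vvvEEQvQ   [Q ::= E E]
vvvEEQvQ ⇒ vvvSvEQvQ   [E ::= S v]
vvvSvEQvQ ⇒ vvvuvEQvQ   [S ::= u]
vvvuvEQvQ ⇒ vvvuvSvQvQ   [E ::= S v]
vvvuvSvQvQ ⇒ vvvuvuvQvQ   [S ::= u]
vvvuvuvQvQ ⇒ vvvuvuvxvQ   [Q ::= x]
vvvuvuvxvQ ⇒ vvvuvuvxvx   [Q ::= x]

S⇒vQQ⇒vEEQ⇒vvEQ⇒vvSvQ⇒vvvQQvQ⇒vvvEEQvQ⇒vvvSvEQvQ⇒vvvuvEQvQ⇒vvvuvSvQvQ⇒vvvuvuvQvQ⇒vvvuvuvxvQ⇒vvvuvuvxvx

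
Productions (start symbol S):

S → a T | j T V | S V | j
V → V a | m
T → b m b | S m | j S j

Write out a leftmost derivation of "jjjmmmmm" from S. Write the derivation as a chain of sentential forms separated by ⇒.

S ⇒ jTV   [S → j T V]
jTV ⇒ jSmV   [T → S m]
jSmV ⇒ jjTVmV   [S → j T V]
jjTVmV ⇒ jjSmVmV   [T → S m]
jjSmVmV ⇒ jjSVmVmV   [S → S V]
jjSVmVmV ⇒ jjjVmVmV   [S → j]
jjjVmVmV ⇒ jjjmmVmV   [V → m]
jjjmmVmV ⇒ jjjmmmmV   [V → m]
jjjmmmmV ⇒ jjjmmmmm   [V → m]

S ⇒ jTV ⇒ jSmV ⇒ jjTVmV ⇒ jjSmVmV ⇒ jjSVmVmV ⇒ jjjVmVmV ⇒ jjjmmVmV ⇒ jjjmmmmV ⇒ jjjmmmmm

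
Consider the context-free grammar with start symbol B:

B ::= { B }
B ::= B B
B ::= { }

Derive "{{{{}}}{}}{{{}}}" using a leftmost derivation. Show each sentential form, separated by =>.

B => BB   [B ::= B B]
BB => {B}B   [B ::= { B }]
{B}B => {BB}B   [B ::= B B]
{BB}B => {{B}B}B   [B ::= { B }]
{{B}B}B => {{{B}}B}B   [B ::= { B }]
{{{B}}B}B => {{{{}}}B}B   [B ::= { }]
{{{{}}}B}B => {{{{}}}{}}B   [B ::= { }]
{{{{}}}{}}B => {{{{}}}{}}{B}   [B ::= { B }]
{{{{}}}{}}{B} => {{{{}}}{}}{{B}}   [B ::= { B }]
{{{{}}}{}}{{B}} => {{{{}}}{}}{{{}}}   [B ::= { }]

B => BB => {B}B => {BB}B => {{B}B}B => {{{B}}B}B => {{{{}}}B}B => {{{{}}}{}}B => {{{{}}}{}}{B} => {{{{}}}{}}{{B}} => {{{{}}}{}}{{{}}}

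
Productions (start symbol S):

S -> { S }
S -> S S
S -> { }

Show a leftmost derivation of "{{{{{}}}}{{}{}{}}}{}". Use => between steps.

S => SS => {S}S => {SS}S => {{S}S}S => {{{S}}S}S => {{{{S}}}S}S => {{{{{}}}}S}S => {{{{{}}}}{S}}S => {{{{{}}}}{SS}}S => {{{{{}}}}{SSS}}S => {{{{{}}}}{{}SS}}S => {{{{{}}}}{{}{}S}}S => {{{{{}}}}{{}{}{}}}S => {{{{{}}}}{{}{}{}}}{}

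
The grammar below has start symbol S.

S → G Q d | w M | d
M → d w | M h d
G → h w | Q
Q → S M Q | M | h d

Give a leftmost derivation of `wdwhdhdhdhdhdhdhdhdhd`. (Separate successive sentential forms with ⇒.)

S⇒wM⇒wMhd⇒wMhdhd⇒wMhdhdhd⇒wMhdhdhdhd⇒wMhdhdhdhdhd⇒wMhdhdhdhdhdhd⇒wMhdhdhdhdhdhdhd⇒wMhdhdhdhdhdhdhdhd⇒wMhdhdhdhdhdhdhdhdhd⇒wdwhdhdhdhdhdhdhdhdhd

S ⇒ wM   [S → w M]
wM ⇒ wMhd   [M → M h d]
wMhd ⇒ wMhdhd   [M → M h d]
wMhdhd ⇒ wMhdhdhd   [M → M h d]
wMhdhdhd ⇒ wMhdhdhdhd   [M → M h d]
wMhdhdhdhd ⇒ wMhdhdhdhdhd   [M → M h d]
wMhdhdhdhdhd ⇒ wMhdhdhdhdhdhd   [M → M h d]
wMhdhdhdhdhdhd ⇒ wMhdhdhdhdhdhdhd   [M → M h d]
wMhdhdhdhdhdhdhd ⇒ wMhdhdhdhdhdhdhdhd   [M → M h d]
wMhdhdhdhdhdhdhdhd ⇒ wMhdhdhdhdhdhdhdhdhd   [M → M h d]
wMhdhdhdhdhdhdhdhdhd ⇒ wdwhdhdhdhdhdhdhdhdhd   [M → d w]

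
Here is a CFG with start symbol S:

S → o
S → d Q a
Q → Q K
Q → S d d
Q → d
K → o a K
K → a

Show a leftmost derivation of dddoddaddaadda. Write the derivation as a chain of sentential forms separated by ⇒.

S ⇒ dQa ⇒ dSdda ⇒ ddQadda ⇒ ddQKadda ⇒ ddSddKadda ⇒ dddQaddKadda ⇒ dddSddaddKadda ⇒ dddoddaddKadda ⇒ dddoddaddaadda

S ⇒ dQa   [S → d Q a]
dQa ⇒ dSdda   [Q → S d d]
dSdda ⇒ ddQadda   [S → d Q a]
ddQadda ⇒ ddQKadda   [Q → Q K]
ddQKadda ⇒ ddSddKadda   [Q → S d d]
ddSddKadda ⇒ dddQaddKadda   [S → d Q a]
dddQaddKadda ⇒ dddSddaddKadda   [Q → S d d]
dddSddaddKadda ⇒ dddoddaddKadda   [S → o]
dddoddaddKadda ⇒ dddoddaddaadda   [K → a]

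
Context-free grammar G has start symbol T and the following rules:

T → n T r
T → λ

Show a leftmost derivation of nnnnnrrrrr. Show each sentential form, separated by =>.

T=>nTr=>nnTrr=>nnnTrrr=>nnnnTrrrr=>nnnnnTrrrrr=>nnnnnrrrrr

T => nTr   [T → n T r]
nTr => nnTrr   [T → n T r]
nnTrr => nnnTrrr   [T → n T r]
nnnTrrr => nnnnTrrrr   [T → n T r]
nnnnTrrrr => nnnnnTrrrrr   [T → n T r]
nnnnnTrrrrr => nnnnnrrrrr   [T → λ]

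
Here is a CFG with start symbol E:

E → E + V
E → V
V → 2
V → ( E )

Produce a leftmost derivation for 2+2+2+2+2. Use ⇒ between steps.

E ⇒ E+V ⇒ E+V+V ⇒ E+V+V+V ⇒ E+V+V+V+V ⇒ V+V+V+V+V ⇒ 2+V+V+V+V ⇒ 2+2+V+V+V ⇒ 2+2+2+V+V ⇒ 2+2+2+2+V ⇒ 2+2+2+2+2

E ⇒ E+V   [E → E + V]
E+V ⇒ E+V+V   [E → E + V]
E+V+V ⇒ E+V+V+V   [E → E + V]
E+V+V+V ⇒ E+V+V+V+V   [E → E + V]
E+V+V+V+V ⇒ V+V+V+V+V   [E → V]
V+V+V+V+V ⇒ 2+V+V+V+V   [V → 2]
2+V+V+V+V ⇒ 2+2+V+V+V   [V → 2]
2+2+V+V+V ⇒ 2+2+2+V+V   [V → 2]
2+2+2+V+V ⇒ 2+2+2+2+V   [V → 2]
2+2+2+2+V ⇒ 2+2+2+2+2   [V → 2]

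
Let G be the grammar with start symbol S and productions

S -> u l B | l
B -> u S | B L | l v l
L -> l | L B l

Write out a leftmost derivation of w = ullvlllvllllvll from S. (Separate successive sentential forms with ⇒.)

S⇒ulB⇒ulBL⇒ullvlL⇒ullvlLBl⇒ullvlLBlBl⇒ullvllBlBl⇒ullvllBLlBl⇒ullvlllvlLlBl⇒ullvlllvlllBl⇒ullvlllvllllvll

S ⇒ ulB   [S -> u l B]
ulB ⇒ ulBL   [B -> B L]
ulBL ⇒ ullvlL   [B -> l v l]
ullvlL ⇒ ullvlLBl   [L -> L B l]
ullvlLBl ⇒ ullvlLBlBl   [L -> L B l]
ullvlLBlBl ⇒ ullvllBlBl   [L -> l]
ullvllBlBl ⇒ ullvllBLlBl   [B -> B L]
ullvllBLlBl ⇒ ullvlllvlLlBl   [B -> l v l]
ullvlllvlLlBl ⇒ ullvlllvlllBl   [L -> l]
ullvlllvlllBl ⇒ ullvlllvllllvll   [B -> l v l]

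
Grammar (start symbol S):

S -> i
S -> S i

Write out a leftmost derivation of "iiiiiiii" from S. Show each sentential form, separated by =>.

S => Si => Sii => Siii => Siiii => Siiiii => Siiiiii => Siiiiiii => iiiiiiii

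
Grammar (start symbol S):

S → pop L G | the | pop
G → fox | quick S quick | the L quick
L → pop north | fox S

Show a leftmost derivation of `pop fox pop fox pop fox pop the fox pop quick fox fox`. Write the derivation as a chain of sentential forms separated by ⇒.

S ⇒ pop L G   [S → pop L G]
pop L G ⇒ pop fox S G   [L → fox S]
pop fox S G ⇒ pop fox pop L G G   [S → pop L G]
pop fox pop L G G ⇒ pop fox pop fox S G G   [L → fox S]
pop fox pop fox S G G ⇒ pop fox pop fox pop L G G G   [S → pop L G]
pop fox pop fox pop L G G G ⇒ pop fox pop fox pop fox S G G G   [L → fox S]
pop fox pop fox pop fox S G G G ⇒ pop fox pop fox pop fox pop G G G   [S → pop]
pop fox pop fox pop fox pop G G G ⇒ pop fox pop fox pop fox pop the L quick G G   [G → the L quick]
pop fox pop fox pop fox pop the L quick G G ⇒ pop fox pop fox pop fox pop the fox S quick G G   [L → fox S]
pop fox pop fox pop fox pop the fox S quick G G ⇒ pop fox pop fox pop fox pop the fox pop quick G G   [S → pop]
pop fox pop fox pop fox pop the fox pop quick G G ⇒ pop fox pop fox pop fox pop the fox pop quick fox G   [G → fox]
pop fox pop fox pop fox pop the fox pop quick fox G ⇒ pop fox pop fox pop fox pop the fox pop quick fox fox   [G → fox]

S ⇒ pop L G ⇒ pop fox S G ⇒ pop fox pop L G G ⇒ pop fox pop fox S G G ⇒ pop fox pop fox pop L G G G ⇒ pop fox pop fox pop fox S G G G ⇒ pop fox pop fox pop fox pop G G G ⇒ pop fox pop fox pop fox pop the L quick G G ⇒ pop fox pop fox pop fox pop the fox S quick G G ⇒ pop fox pop fox pop fox pop the fox pop quick G G ⇒ pop fox pop fox pop fox pop the fox pop quick fox G ⇒ pop fox pop fox pop fox pop the fox pop quick fox fox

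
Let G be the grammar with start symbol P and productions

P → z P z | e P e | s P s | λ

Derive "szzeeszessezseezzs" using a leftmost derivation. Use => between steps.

P=>sPs=>szPzs=>szzPzzs=>szzePezzs=>szzeePeezzs=>szzeesPseezzs=>szzeeszPzseezzs=>szzeeszePezseezzs=>szzeeszesPsezseezzs=>szzeeszessezseezzs

P => sPs   [P → s P s]
sPs => szPzs   [P → z P z]
szPzs => szzPzzs   [P → z P z]
szzPzzs => szzePezzs   [P → e P e]
szzePezzs => szzeePeezzs   [P → e P e]
szzeePeezzs => szzeesPseezzs   [P → s P s]
szzeesPseezzs => szzeeszPzseezzs   [P → z P z]
szzeeszPzseezzs => szzeeszePezseezzs   [P → e P e]
szzeeszePezseezzs => szzeeszesPsezseezzs   [P → s P s]
szzeeszesPsezseezzs => szzeeszessezseezzs   [P → λ]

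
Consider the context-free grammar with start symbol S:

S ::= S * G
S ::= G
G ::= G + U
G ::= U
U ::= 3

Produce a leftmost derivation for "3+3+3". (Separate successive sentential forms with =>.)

S => G   [S ::= G]
G => G+U   [G ::= G + U]
G+U => G+U+U   [G ::= G + U]
G+U+U => U+U+U   [G ::= U]
U+U+U => 3+U+U   [U ::= 3]
3+U+U => 3+3+U   [U ::= 3]
3+3+U => 3+3+3   [U ::= 3]

S => G => G+U => G+U+U => U+U+U => 3+U+U => 3+3+U => 3+3+3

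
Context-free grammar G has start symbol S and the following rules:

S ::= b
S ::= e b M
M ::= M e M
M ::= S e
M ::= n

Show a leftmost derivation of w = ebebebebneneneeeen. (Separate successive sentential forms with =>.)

S => ebM   [S ::= e b M]
ebM => ebMeM   [M ::= M e M]
ebMeM => ebSeeM   [M ::= S e]
ebSeeM => ebebMeeM   [S ::= e b M]
ebebMeeM => ebebSeeeM   [M ::= S e]
ebebSeeeM => ebebebMeeeM   [S ::= e b M]
ebebebMeeeM => ebebebSeeeeM   [M ::= S e]
ebebebSeeeeM => ebebebebMeeeeM   [S ::= e b M]
ebebebebMeeeeM => ebebebebMeMeeeeM   [M ::= M e M]
ebebebebMeMeeeeM => ebebebebMeMeMeeeeM   [M ::= M e M]
ebebebebMeMeMeeeeM => ebebebebneMeMeeeeM   [M ::= n]
ebebebebneMeMeeeeM => ebebebebneneMeeeeM   [M ::= n]
ebebebebneneMeeeeM => ebebebebneneneeeeM   [M ::= n]
ebebebebneneneeeeM => ebebebebneneneeeen   [M ::= n]

S => ebM => ebMeM => ebSeeM => ebebMeeM => ebebSeeeM => ebebebMeeeM => ebebebSeeeeM => ebebebebMeeeeM => ebebebebMeMeeeeM => ebebebebMeMeMeeeeM => ebebebebneMeMeeeeM => ebebebebneneMeeeeM => ebebebebneneneeeeM => ebebebebneneneeeen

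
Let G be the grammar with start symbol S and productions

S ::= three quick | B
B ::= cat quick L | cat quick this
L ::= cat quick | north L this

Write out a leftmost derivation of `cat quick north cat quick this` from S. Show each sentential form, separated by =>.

S => B => cat quick L => cat quick north L this => cat quick north cat quick this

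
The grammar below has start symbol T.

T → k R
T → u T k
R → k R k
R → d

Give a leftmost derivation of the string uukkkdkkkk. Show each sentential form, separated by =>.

T => uTk => uuTkk => uukRkk => uukkRkkk => uukkkRkkkk => uukkkdkkkk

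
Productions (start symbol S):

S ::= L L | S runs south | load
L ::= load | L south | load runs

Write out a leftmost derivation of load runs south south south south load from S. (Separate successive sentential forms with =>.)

S => L L   [S ::= L L]
L L => L south L   [L ::= L south]
L south L => L south south L   [L ::= L south]
L south south L => L south south south L   [L ::= L south]
L south south south L => L south south south south L   [L ::= L south]
L south south south south L => load runs south south south south L   [L ::= load runs]
load runs south south south south L => load runs south south south south load   [L ::= load]

S => L L => L south L => L south south L => L south south south L => L south south south south L => load runs south south south south L => load runs south south south south load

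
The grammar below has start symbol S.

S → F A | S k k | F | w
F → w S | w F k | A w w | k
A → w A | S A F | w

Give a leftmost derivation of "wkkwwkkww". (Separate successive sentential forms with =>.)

S => F   [S → F]
F => Aww   [F → A w w]
Aww => SAFww   [A → S A F]
SAFww => SkkAFww   [S → S k k]
SkkAFww => wkkAFww   [S → w]
wkkAFww => wkkSAFFww   [A → S A F]
wkkSAFFww => wkkwAFFww   [S → w]
wkkwAFFww => wkkwwFFww   [A → w]
wkkwwFFww => wkkwwkFww   [F → k]
wkkwwkFww => wkkwwkkww   [F → k]

S=>F=>Aww=>SAFww=>SkkAFww=>wkkAFww=>wkkSAFFww=>wkkwAFFww=>wkkwwFFww=>wkkwwkFww=>wkkwwkkww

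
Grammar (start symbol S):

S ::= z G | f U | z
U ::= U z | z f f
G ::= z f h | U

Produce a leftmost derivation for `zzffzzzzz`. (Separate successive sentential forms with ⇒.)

S ⇒ zG   [S ::= z G]
zG ⇒ zU   [G ::= U]
zU ⇒ zUz   [U ::= U z]
zUz ⇒ zUzz   [U ::= U z]
zUzz ⇒ zUzzz   [U ::= U z]
zUzzz ⇒ zUzzzz   [U ::= U z]
zUzzzz ⇒ zUzzzzz   [U ::= U z]
zUzzzzz ⇒ zzffzzzzz   [U ::= z f f]

S ⇒ zG ⇒ zU ⇒ zUz ⇒ zUzz ⇒ zUzzz ⇒ zUzzzz ⇒ zUzzzzz ⇒ zzffzzzzz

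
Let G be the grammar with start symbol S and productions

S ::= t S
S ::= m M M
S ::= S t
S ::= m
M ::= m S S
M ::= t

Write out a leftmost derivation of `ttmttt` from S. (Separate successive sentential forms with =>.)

S => St   [S ::= S t]
St => tSt   [S ::= t S]
tSt => tStt   [S ::= S t]
tStt => ttStt   [S ::= t S]
ttStt => ttSttt   [S ::= S t]
ttSttt => ttmttt   [S ::= m]

S => St => tSt => tStt => ttStt => ttSttt => ttmttt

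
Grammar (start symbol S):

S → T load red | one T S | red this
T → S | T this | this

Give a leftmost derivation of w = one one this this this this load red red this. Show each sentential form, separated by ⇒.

S ⇒ one T S ⇒ one S S ⇒ one one T S S ⇒ one one T this S S ⇒ one one T this this S S ⇒ one one this this this S S ⇒ one one this this this T load red S ⇒ one one this this this this load red S ⇒ one one this this this this load red red this

S ⇒ one T S   [S → one T S]
one T S ⇒ one S S   [T → S]
one S S ⇒ one one T S S   [S → one T S]
one one T S S ⇒ one one T this S S   [T → T this]
one one T this S S ⇒ one one T this this S S   [T → T this]
one one T this this S S ⇒ one one this this this S S   [T → this]
one one this this this S S ⇒ one one this this this T load red S   [S → T load red]
one one this this this T load red S ⇒ one one this this this this load red S   [T → this]
one one this this this this load red S ⇒ one one this this this this load red red this   [S → red this]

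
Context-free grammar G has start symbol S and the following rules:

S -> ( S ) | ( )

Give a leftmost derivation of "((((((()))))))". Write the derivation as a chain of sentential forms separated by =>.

S => (S) => ((S)) => (((S))) => ((((S)))) => (((((S))))) => ((((((S)))))) => ((((((()))))))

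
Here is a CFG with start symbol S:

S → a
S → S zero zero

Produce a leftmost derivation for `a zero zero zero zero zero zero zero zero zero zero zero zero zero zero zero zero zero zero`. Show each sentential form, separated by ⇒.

S ⇒ S zero zero   [S → S zero zero]
S zero zero ⇒ S zero zero zero zero   [S → S zero zero]
S zero zero zero zero ⇒ S zero zero zero zero zero zero   [S → S zero zero]
S zero zero zero zero zero zero ⇒ S zero zero zero zero zero zero zero zero   [S → S zero zero]
S zero zero zero zero zero zero zero zero ⇒ S zero zero zero zero zero zero zero zero zero zero   [S → S zero zero]
S zero zero zero zero zero zero zero zero zero zero ⇒ S zero zero zero zero zero zero zero zero zero zero zero zero   [S → S zero zero]
S zero zero zero zero zero zero zero zero zero zero zero zero ⇒ S zero zero zero zero zero zero zero zero zero zero zero zero zero zero   [S → S zero zero]
S zero zero zero zero zero zero zero zero zero zero zero zero zero zero ⇒ S zero zero zero zero zero zero zero zero zero zero zero zero zero zero zero zero   [S → S zero zero]
S zero zero zero zero zero zero zero zero zero zero zero zero zero zero zero zero ⇒ S zero zero zero zero zero zero zero zero zero zero zero zero zero zero zero zero zero zero   [S → S zero zero]
S zero zero zero zero zero zero zero zero zero zero zero zero zero zero zero zero zero zero ⇒ a zero zero zero zero zero zero zero zero zero zero zero zero zero zero zero zero zero zero   [S → a]

S ⇒ S zero zero ⇒ S zero zero zero zero ⇒ S zero zero zero zero zero zero ⇒ S zero zero zero zero zero zero zero zero ⇒ S zero zero zero zero zero zero zero zero zero zero ⇒ S zero zero zero zero zero zero zero zero zero zero zero zero ⇒ S zero zero zero zero zero zero zero zero zero zero zero zero zero zero ⇒ S zero zero zero zero zero zero zero zero zero zero zero zero zero zero zero zero ⇒ S zero zero zero zero zero zero zero zero zero zero zero zero zero zero zero zero zero zero ⇒ a zero zero zero zero zero zero zero zero zero zero zero zero zero zero zero zero zero zero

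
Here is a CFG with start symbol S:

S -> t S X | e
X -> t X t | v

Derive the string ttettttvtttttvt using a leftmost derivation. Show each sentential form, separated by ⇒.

S ⇒ tSX ⇒ ttSXX ⇒ tteXX ⇒ ttetXtX ⇒ ttettXttX ⇒ ttetttXtttX ⇒ ttettttXttttX ⇒ ttettttvttttX ⇒ ttettttvtttttXt ⇒ ttettttvtttttvt

S ⇒ tSX   [S -> t S X]
tSX ⇒ ttSXX   [S -> t S X]
ttSXX ⇒ tteXX   [S -> e]
tteXX ⇒ ttetXtX   [X -> t X t]
ttetXtX ⇒ ttettXttX   [X -> t X t]
ttettXttX ⇒ ttetttXtttX   [X -> t X t]
ttetttXtttX ⇒ ttettttXttttX   [X -> t X t]
ttettttXttttX ⇒ ttettttvttttX   [X -> v]
ttettttvttttX ⇒ ttettttvtttttXt   [X -> t X t]
ttettttvtttttXt ⇒ ttettttvtttttvt   [X -> v]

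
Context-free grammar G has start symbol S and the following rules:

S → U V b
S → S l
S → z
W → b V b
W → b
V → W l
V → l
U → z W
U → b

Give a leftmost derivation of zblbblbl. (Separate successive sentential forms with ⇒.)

S ⇒ Sl   [S → S l]
Sl ⇒ UVbl   [S → U V b]
UVbl ⇒ zWVbl   [U → z W]
zWVbl ⇒ zbVbVbl   [W → b V b]
zbVbVbl ⇒ zblbVbl   [V → l]
zblbVbl ⇒ zblbWlbl   [V → W l]
zblbWlbl ⇒ zblbblbl   [W → b]

S⇒Sl⇒UVbl⇒zWVbl⇒zbVbVbl⇒zblbVbl⇒zblbWlbl⇒zblbblbl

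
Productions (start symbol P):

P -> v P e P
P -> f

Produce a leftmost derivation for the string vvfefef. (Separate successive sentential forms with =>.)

P=>vPeP=>vvPePeP=>vvfePeP=>vvfefeP=>vvfefef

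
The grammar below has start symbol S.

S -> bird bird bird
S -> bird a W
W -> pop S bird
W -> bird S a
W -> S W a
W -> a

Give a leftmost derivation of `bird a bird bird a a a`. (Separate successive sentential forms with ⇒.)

S ⇒ bird a W ⇒ bird a bird S a ⇒ bird a bird bird a W a ⇒ bird a bird bird a a a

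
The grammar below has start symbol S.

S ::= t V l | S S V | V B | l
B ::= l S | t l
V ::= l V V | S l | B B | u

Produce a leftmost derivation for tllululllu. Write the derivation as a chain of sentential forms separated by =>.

S => SSV   [S ::= S S V]
SSV => tVlSV   [S ::= t V l]
tVlSV => tSllSV   [V ::= S l]
tSllSV => tSSVllSV   [S ::= S S V]
tSSVllSV => tSSVSVllSV   [S ::= S S V]
tSSVSVllSV => tlSVSVllSV   [S ::= l]
tlSVSVllSV => tllVSVllSV   [S ::= l]
tllVSVllSV => tlluSVllSV   [V ::= u]
tlluSVllSV => tllulVllSV   [S ::= l]
tllulVllSV => tllulullSV   [V ::= u]
tllulullSV => tllululllV   [S ::= l]
tllululllV => tllululllu   [V ::= u]

S => SSV => tVlSV => tSllSV => tSSVllSV => tSSVSVllSV => tlSVSVllSV => tllVSVllSV => tlluSVllSV => tllulVllSV => tllulullSV => tllululllV => tllululllu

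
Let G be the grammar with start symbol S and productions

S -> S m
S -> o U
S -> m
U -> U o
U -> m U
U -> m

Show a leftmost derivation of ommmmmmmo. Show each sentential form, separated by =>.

S=>oU=>oUo=>omUo=>ommUo=>ommmUo=>ommmmUo=>ommmmmUo=>ommmmmmUo=>ommmmmmmo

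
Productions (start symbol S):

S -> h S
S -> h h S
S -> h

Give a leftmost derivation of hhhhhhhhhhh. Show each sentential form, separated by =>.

S => hS   [S -> h S]
hS => hhS   [S -> h S]
hhS => hhhS   [S -> h S]
hhhS => hhhhS   [S -> h S]
hhhhS => hhhhhS   [S -> h S]
hhhhhS => hhhhhhS   [S -> h S]
hhhhhhS => hhhhhhhhS   [S -> h h S]
hhhhhhhhS => hhhhhhhhhhS   [S -> h h S]
hhhhhhhhhhS => hhhhhhhhhhh   [S -> h]

S=>hS=>hhS=>hhhS=>hhhhS=>hhhhhS=>hhhhhhS=>hhhhhhhhS=>hhhhhhhhhhS=>hhhhhhhhhhh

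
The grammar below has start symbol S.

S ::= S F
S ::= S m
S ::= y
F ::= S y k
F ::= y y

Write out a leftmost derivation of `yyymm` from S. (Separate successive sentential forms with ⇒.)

S ⇒ Sm ⇒ Smm ⇒ SFmm ⇒ yFmm ⇒ yyymm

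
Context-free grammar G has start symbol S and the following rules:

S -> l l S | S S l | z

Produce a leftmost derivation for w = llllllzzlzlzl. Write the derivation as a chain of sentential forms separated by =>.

S => SSl   [S -> S S l]
SSl => SSlSl   [S -> S S l]
SSlSl => llSSlSl   [S -> l l S]
llSSlSl => llSSlSlSl   [S -> S S l]
llSSlSlSl => llllSSlSlSl   [S -> l l S]
llllSSlSlSl => llllllSSlSlSl   [S -> l l S]
llllllSSlSlSl => llllllzSlSlSl   [S -> z]
llllllzSlSlSl => llllllzzlSlSl   [S -> z]
llllllzzlSlSl => llllllzzlzlSl   [S -> z]
llllllzzlzlSl => llllllzzlzlzl   [S -> z]

S => SSl => SSlSl => llSSlSl => llSSlSlSl => llllSSlSlSl => llllllSSlSlSl => llllllzSlSlSl => llllllzzlSlSl => llllllzzlzlSl => llllllzzlzlzl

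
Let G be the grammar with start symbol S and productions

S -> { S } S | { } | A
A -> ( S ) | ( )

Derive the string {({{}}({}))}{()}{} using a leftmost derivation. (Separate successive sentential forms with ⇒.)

S ⇒ {S}S   [S -> { S } S]
{S}S ⇒ {A}S   [S -> A]
{A}S ⇒ {(S)}S   [A -> ( S )]
{(S)}S ⇒ {({S}S)}S   [S -> { S } S]
{({S}S)}S ⇒ {({{}}S)}S   [S -> { }]
{({{}}S)}S ⇒ {({{}}A)}S   [S -> A]
{({{}}A)}S ⇒ {({{}}(S))}S   [A -> ( S )]
{({{}}(S))}S ⇒ {({{}}({}))}S   [S -> { }]
{({{}}({}))}S ⇒ {({{}}({}))}{S}S   [S -> { S } S]
{({{}}({}))}{S}S ⇒ {({{}}({}))}{A}S   [S -> A]
{({{}}({}))}{A}S ⇒ {({{}}({}))}{()}S   [A -> ( )]
{({{}}({}))}{()}S ⇒ {({{}}({}))}{()}{}   [S -> { }]

S⇒{S}S⇒{A}S⇒{(S)}S⇒{({S}S)}S⇒{({{}}S)}S⇒{({{}}A)}S⇒{({{}}(S))}S⇒{({{}}({}))}S⇒{({{}}({}))}{S}S⇒{({{}}({}))}{A}S⇒{({{}}({}))}{()}S⇒{({{}}({}))}{()}{}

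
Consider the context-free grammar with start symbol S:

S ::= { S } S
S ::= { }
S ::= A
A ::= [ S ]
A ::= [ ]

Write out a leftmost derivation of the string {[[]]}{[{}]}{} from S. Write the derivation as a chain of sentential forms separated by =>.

S => {S}S   [S ::= { S } S]
{S}S => {A}S   [S ::= A]
{A}S => {[S]}S   [A ::= [ S ]]
{[S]}S => {[A]}S   [S ::= A]
{[A]}S => {[[]]}S   [A ::= [ ]]
{[[]]}S => {[[]]}{S}S   [S ::= { S } S]
{[[]]}{S}S => {[[]]}{A}S   [S ::= A]
{[[]]}{A}S => {[[]]}{[S]}S   [A ::= [ S ]]
{[[]]}{[S]}S => {[[]]}{[{}]}S   [S ::= { }]
{[[]]}{[{}]}S => {[[]]}{[{}]}{}   [S ::= { }]

S=>{S}S=>{A}S=>{[S]}S=>{[A]}S=>{[[]]}S=>{[[]]}{S}S=>{[[]]}{A}S=>{[[]]}{[S]}S=>{[[]]}{[{}]}S=>{[[]]}{[{}]}{}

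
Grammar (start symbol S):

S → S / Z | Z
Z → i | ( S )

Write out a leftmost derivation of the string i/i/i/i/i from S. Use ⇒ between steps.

S ⇒ S/Z   [S → S / Z]
S/Z ⇒ S/Z/Z   [S → S / Z]
S/Z/Z ⇒ S/Z/Z/Z   [S → S / Z]
S/Z/Z/Z ⇒ S/Z/Z/Z/Z   [S → S / Z]
S/Z/Z/Z/Z ⇒ Z/Z/Z/Z/Z   [S → Z]
Z/Z/Z/Z/Z ⇒ i/Z/Z/Z/Z   [Z → i]
i/Z/Z/Z/Z ⇒ i/i/Z/Z/Z   [Z → i]
i/i/Z/Z/Z ⇒ i/i/i/Z/Z   [Z → i]
i/i/i/Z/Z ⇒ i/i/i/i/Z   [Z → i]
i/i/i/i/Z ⇒ i/i/i/i/i   [Z → i]

S ⇒ S/Z ⇒ S/Z/Z ⇒ S/Z/Z/Z ⇒ S/Z/Z/Z/Z ⇒ Z/Z/Z/Z/Z ⇒ i/Z/Z/Z/Z ⇒ i/i/Z/Z/Z ⇒ i/i/i/Z/Z ⇒ i/i/i/i/Z ⇒ i/i/i/i/i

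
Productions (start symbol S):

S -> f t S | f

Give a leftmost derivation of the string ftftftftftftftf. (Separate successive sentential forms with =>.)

S => ftS   [S -> f t S]
ftS => ftftS   [S -> f t S]
ftftS => ftftftS   [S -> f t S]
ftftftS => ftftftftS   [S -> f t S]
ftftftftS => ftftftftftS   [S -> f t S]
ftftftftftS => ftftftftftftS   [S -> f t S]
ftftftftftftS => ftftftftftftftS   [S -> f t S]
ftftftftftftftS => ftftftftftftftf   [S -> f]

S=>ftS=>ftftS=>ftftftS=>ftftftftS=>ftftftftftS=>ftftftftftftS=>ftftftftftftftS=>ftftftftftftftf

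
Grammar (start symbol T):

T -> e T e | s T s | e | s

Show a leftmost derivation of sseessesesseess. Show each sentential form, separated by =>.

T => sTs => ssTss => sseTess => sseeTeess => sseesTseess => sseessTsseess => sseesseTesseess => sseessesesseess

T => sTs   [T -> s T s]
sTs => ssTss   [T -> s T s]
ssTss => sseTess   [T -> e T e]
sseTess => sseeTeess   [T -> e T e]
sseeTeess => sseesTseess   [T -> s T s]
sseesTseess => sseessTsseess   [T -> s T s]
sseessTsseess => sseesseTesseess   [T -> e T e]
sseesseTesseess => sseessesesseess   [T -> s]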